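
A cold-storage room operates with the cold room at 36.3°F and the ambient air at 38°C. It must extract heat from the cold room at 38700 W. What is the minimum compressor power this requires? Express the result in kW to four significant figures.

5.002 kW

In absolute terms T_C = 275.54 K and T_H = 311.15 K, so ΔT = 35.61 K.
COP_Carnot = T_C/ΔT = 275.54/35.61 = 7.737.
Ẇ_min = Q̇/COP_Carnot = 38700/7.737 = 5002 W = 5.002 kW.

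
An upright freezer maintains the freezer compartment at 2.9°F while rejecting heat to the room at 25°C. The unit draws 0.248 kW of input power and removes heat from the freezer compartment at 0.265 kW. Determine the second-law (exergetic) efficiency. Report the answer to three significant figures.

0.171

COP_actual = Q̇_C/Ẇ = 0.2650/0.2480 = 1.069.
In absolute terms T_C = 256.98 K and T_H = 298.15 K, so ΔT = 41.17 K.
COP_Carnot = T_C/ΔT = 256.98/41.17 = 6.243.
η_II = COP_actual/COP_Carnot = 1.069/6.243 = 0.1712.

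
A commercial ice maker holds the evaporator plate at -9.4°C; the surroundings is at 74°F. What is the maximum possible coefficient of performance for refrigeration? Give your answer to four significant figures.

In absolute terms T_C = 263.75 K and T_H = 296.48 K, so ΔT = 32.73 K.
For a reversible cycle, COP_Carnot = T_C/ΔT = 263.75/32.73 = 8.058.

8.058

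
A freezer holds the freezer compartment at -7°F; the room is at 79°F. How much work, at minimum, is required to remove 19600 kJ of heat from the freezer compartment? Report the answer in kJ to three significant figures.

3720 kJ

In absolute terms T_C = 251.48 K and T_H = 299.26 K, so ΔT = 47.78 K.
The reversible limit is COP_R = T_C/ΔT = 5.264, so W_min = Q_C/COP = Q_C·ΔT/T_C.
W_min = 19600 × 47.78/251.48 = 3724 kJ.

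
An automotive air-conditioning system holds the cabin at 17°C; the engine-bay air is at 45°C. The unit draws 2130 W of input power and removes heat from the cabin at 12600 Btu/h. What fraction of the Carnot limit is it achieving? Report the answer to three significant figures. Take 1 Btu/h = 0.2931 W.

Converting, Q̇_C = 12600 Btu/h = 3693 W, so COP_actual = Q̇_C/Ẇ = 3693/2130 = 1.734.
In absolute terms T_C = 290.15 K and T_H = 318.15 K, so ΔT = 28.00 K.
COP_Carnot = T_C/ΔT = 290.15/28.00 = 10.36.
η_II = COP_actual/COP_Carnot = 1.734/10.36 = 0.1673.

0.167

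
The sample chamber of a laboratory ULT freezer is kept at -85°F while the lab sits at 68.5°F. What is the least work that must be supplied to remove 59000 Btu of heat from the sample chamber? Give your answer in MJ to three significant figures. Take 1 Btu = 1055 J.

25.5 MJ

In absolute terms T_C = 208.15 K and T_H = 293.43 K, so ΔT = 85.28 K.
The reversible limit is COP_R = T_C/ΔT = 2.441, so W_min = Q_C/COP = Q_C·ΔT/T_C.
W_min = 59000 × 85.28/208.15 = 24170 Btu = 25.50 MJ.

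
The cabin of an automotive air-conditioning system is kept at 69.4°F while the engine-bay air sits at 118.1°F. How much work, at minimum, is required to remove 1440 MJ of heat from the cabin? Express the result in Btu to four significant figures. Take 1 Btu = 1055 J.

125600 Btu

In absolute terms T_C = 293.93 K and T_H = 320.98 K, so ΔT = 27.06 K.
The reversible limit is COP_R = T_C/ΔT = 10.86, so W_min = Q_C/COP = Q_C·ΔT/T_C.
W_min = 1440 × 27.06/293.93 = 132.5 MJ = 125600 Btu.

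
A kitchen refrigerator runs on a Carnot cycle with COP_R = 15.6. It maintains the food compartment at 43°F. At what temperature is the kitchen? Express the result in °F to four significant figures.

COP_R = T_C/(T_H − T_C) gives T_H − T_C = T_C/COP.
With T_C = 279.26 K, T_H = 279.26 × (1 + 1/15.6) = 297.16 K.
Converting, 297.16 K = 75.22°F.

75.22 °F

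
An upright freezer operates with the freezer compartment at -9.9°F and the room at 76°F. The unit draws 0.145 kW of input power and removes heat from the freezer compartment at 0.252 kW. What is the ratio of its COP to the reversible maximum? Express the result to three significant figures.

0.332

COP_actual = Q̇_C/Ẇ = 0.2520/0.1450 = 1.738.
In absolute terms T_C = 249.87 K and T_H = 297.59 K, so ΔT = 47.72 K.
COP_Carnot = T_C/ΔT = 249.87/47.72 = 5.236.
η_II = COP_actual/COP_Carnot = 1.738/5.236 = 0.3319.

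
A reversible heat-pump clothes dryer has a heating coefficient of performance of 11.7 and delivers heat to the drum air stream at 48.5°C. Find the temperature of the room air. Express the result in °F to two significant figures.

70 °F

COP_HP = T_H/(T_H − T_C) gives T_H − T_C = T_H/COP.
With T_H = 321.65 K, T_C = 321.65 × (1 − 1/11.7) = 294.16 K.
Converting, 294.16 K = 69.82°F.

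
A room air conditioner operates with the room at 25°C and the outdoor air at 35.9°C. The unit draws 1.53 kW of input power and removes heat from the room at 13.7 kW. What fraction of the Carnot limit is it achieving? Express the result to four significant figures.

0.3274

COP_actual = Q̇_C/Ẇ = 13.70/1.530 = 8.954.
In absolute terms T_C = 298.15 K and T_H = 309.05 K, so ΔT = 10.90 K.
COP_Carnot = T_C/ΔT = 298.15/10.90 = 27.35.
η_II = COP_actual/COP_Carnot = 8.954/27.35 = 0.3274.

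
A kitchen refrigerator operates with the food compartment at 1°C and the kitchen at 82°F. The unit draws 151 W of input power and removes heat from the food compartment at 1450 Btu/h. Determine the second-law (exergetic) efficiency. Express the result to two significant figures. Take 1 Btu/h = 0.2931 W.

Converting, Q̇_C = 1450 Btu/h = 425.0 W, so COP_actual = Q̇_C/Ẇ = 425.0/151.0 = 2.815.
In absolute terms T_C = 274.15 K and T_H = 300.93 K, so ΔT = 26.78 K.
COP_Carnot = T_C/ΔT = 274.15/26.78 = 10.24.
η_II = COP_actual/COP_Carnot = 2.815/10.24 = 0.2749.

0.27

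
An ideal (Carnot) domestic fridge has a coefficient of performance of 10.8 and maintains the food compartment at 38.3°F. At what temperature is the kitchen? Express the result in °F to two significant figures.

COP_R = T_C/(T_H − T_C) gives T_H − T_C = T_C/COP.
With T_C = 276.65 K, T_H = 276.65 × (1 + 1/10.8) = 302.27 K.
Converting, 302.27 K = 84.41°F.

84 °F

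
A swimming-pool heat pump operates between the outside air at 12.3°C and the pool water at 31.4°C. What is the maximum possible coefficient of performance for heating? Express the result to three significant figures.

In absolute terms T_C = 285.45 K and T_H = 304.55 K, so ΔT = 19.10 K.
For a reversible cycle, COP_Carnot = T_H/ΔT = 304.55/19.10 = 15.95.

15.9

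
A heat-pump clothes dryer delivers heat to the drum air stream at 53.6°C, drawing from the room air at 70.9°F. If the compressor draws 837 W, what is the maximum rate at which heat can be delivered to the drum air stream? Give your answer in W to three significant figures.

8550 W

In absolute terms T_C = 294.76 K and T_H = 326.75 K, so ΔT = 31.99 K.
COP_Carnot = T_H/ΔT = 326.75/31.99 = 10.21.
Q̇_max = COP_Carnot × Ẇ = 10.21 × 837.0 W = 8550 W.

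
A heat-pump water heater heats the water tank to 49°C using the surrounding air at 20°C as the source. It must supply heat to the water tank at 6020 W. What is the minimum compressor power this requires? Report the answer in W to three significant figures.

542 W

In absolute terms T_C = 293.15 K and T_H = 322.15 K, so ΔT = 29.00 K.
COP_Carnot = T_H/ΔT = 322.15/29.00 = 11.11.
Ẇ_min = Q̇/COP_Carnot = 6020/11.11 = 541.9 W.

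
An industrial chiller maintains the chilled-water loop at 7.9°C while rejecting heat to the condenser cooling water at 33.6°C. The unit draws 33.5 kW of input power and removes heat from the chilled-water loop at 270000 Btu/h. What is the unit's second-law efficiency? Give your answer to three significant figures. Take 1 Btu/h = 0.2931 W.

0.216

Converting, Q̇_C = 270000 Btu/h = 79.14 kW, so COP_actual = Q̇_C/Ẇ = 79.14/33.50 = 2.362.
In absolute terms T_C = 281.05 K and T_H = 306.75 K, so ΔT = 25.70 K.
COP_Carnot = T_C/ΔT = 281.05/25.70 = 10.94.
η_II = COP_actual/COP_Carnot = 2.362/10.94 = 0.2160.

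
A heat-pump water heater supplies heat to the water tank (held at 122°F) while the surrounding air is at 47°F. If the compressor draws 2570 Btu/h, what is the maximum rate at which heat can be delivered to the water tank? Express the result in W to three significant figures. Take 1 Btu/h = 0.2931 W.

5840 W

In absolute terms T_C = 281.48 K and T_H = 323.15 K, so ΔT = 41.67 K.
COP_Carnot = T_H/ΔT = 323.15/41.67 = 7.756.
Q̇_max = COP_Carnot × Ẇ = 7.756 × 2570 Btu/h = 19930 Btu/h = 5842 W.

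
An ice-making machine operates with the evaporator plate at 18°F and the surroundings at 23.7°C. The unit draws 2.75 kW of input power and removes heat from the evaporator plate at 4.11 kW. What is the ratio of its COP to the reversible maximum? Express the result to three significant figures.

0.177

COP_actual = Q̇_C/Ẇ = 4.110/2.750 = 1.495.
In absolute terms T_C = 265.37 K and T_H = 296.85 K, so ΔT = 31.48 K.
COP_Carnot = T_C/ΔT = 265.37/31.48 = 8.430.
η_II = COP_actual/COP_Carnot = 1.495/8.430 = 0.1773.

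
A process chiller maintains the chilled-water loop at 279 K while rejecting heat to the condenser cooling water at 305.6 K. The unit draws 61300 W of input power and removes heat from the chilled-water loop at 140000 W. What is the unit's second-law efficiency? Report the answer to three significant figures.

COP_actual = Q̇_C/Ẇ = 140000/61300 = 2.284.
The reservoir spacing is ΔT = 305.6 − 279 = 26.60 K.
COP_Carnot = T_C/ΔT = 279.00/26.60 = 10.49.
η_II = COP_actual/COP_Carnot = 2.284/10.49 = 0.2177.

0.218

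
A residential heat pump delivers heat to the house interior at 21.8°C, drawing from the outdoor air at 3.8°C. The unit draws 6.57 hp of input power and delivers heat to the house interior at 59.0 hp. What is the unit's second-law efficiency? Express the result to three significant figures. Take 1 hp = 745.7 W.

0.548

COP_actual = Q̇_H/Ẇ = 59.00/6.570 = 8.980.
In absolute terms T_C = 276.95 K and T_H = 294.95 K, so ΔT = 18.00 K.
COP_Carnot = T_H/ΔT = 294.95/18.00 = 16.39.
η_II = COP_actual/COP_Carnot = 8.980/16.39 = 0.5480.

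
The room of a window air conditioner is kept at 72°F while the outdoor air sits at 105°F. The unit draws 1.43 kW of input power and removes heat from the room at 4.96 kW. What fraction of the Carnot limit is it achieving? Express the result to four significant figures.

COP_actual = Q̇_C/Ẇ = 4.960/1.430 = 3.469.
In absolute terms T_C = 295.37 K and T_H = 313.71 K, so ΔT = 18.33 K.
COP_Carnot = T_C/ΔT = 295.37/18.33 = 16.11.
η_II = COP_actual/COP_Carnot = 3.469/16.11 = 0.2153.

0.2153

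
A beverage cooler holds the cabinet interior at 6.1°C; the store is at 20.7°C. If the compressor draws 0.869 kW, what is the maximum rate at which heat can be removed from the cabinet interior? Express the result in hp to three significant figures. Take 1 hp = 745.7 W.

In absolute terms T_C = 279.25 K and T_H = 293.85 K, so ΔT = 14.60 K.
COP_Carnot = T_C/ΔT = 279.25/14.60 = 19.13.
Q̇_max = COP_Carnot × Ẇ = 19.13 × 0.8690 kW = 16.62 kW = 22.29 hp.

22.3 hp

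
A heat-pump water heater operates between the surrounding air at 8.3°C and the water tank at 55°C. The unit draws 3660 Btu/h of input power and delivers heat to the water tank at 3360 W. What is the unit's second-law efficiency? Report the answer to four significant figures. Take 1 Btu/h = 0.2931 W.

0.4457

Converting, Q̇_H = 3360 W = 11460 Btu/h, so COP_actual = Q̇_H/Ẇ = 11460/3660 = 3.132.
In absolute terms T_C = 281.45 K and T_H = 328.15 K, so ΔT = 46.70 K.
COP_Carnot = T_H/ΔT = 328.15/46.70 = 7.027.
η_II = COP_actual/COP_Carnot = 3.132/7.027 = 0.4457.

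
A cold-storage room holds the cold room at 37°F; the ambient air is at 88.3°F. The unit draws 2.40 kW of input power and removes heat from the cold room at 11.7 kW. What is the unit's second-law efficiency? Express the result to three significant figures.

COP_actual = Q̇_C/Ẇ = 11.70/2.400 = 4.875.
In absolute terms T_C = 275.93 K and T_H = 304.43 K, so ΔT = 28.50 K.
COP_Carnot = T_C/ΔT = 275.93/28.50 = 9.682.
η_II = COP_actual/COP_Carnot = 4.875/9.682 = 0.5035.

0.504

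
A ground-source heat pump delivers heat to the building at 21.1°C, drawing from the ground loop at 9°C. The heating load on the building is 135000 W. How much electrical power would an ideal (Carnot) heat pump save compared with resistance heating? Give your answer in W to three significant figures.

129000 W

In absolute terms T_C = 282.15 K and T_H = 294.25 K, so ΔT = 12.10 K.
COP_Carnot = T_H/ΔT = 294.25/12.10 = 24.32.
Resistance heating needs Ẇ_res = Q̇_H = 135000 W; the reversible heat pump needs only Ẇ_hp = Q̇_H/COP = 5551 W.
Saving = 135000 − 5551 = 129400 W.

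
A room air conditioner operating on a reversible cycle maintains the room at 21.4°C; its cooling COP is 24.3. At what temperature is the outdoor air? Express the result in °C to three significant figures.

COP_R = T_C/(T_H − T_C) gives T_H − T_C = T_C/COP.
With T_C = 294.55 K, T_H = 294.55 × (1 + 1/24.3) = 306.67 K.
Converting, 306.67 K = 33.52°C.

33.5 °C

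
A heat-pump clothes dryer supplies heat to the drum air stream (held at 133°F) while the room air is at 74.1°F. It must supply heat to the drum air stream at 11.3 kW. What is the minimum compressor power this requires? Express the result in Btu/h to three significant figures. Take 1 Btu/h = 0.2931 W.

In absolute terms T_C = 296.54 K and T_H = 329.26 K, so ΔT = 32.72 K.
COP_Carnot = T_H/ΔT = 329.26/32.72 = 10.06.
Ẇ_min = Q̇/COP_Carnot = 11.30/10.06 = 1.123 kW = 3831 Btu/h.

3830 Btu/h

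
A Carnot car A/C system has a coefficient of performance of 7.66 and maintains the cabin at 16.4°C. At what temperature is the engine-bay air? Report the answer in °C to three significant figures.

54.2 °C

COP_R = T_C/(T_H − T_C) gives T_H − T_C = T_C/COP.
With T_C = 289.55 K, T_H = 289.55 × (1 + 1/7.66) = 327.35 K.
Converting, 327.35 K = 54.20°C.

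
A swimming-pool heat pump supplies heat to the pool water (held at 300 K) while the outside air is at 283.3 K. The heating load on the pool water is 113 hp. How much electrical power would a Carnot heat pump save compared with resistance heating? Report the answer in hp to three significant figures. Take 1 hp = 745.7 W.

107 hp

The reservoir spacing is ΔT = 300 − 283.3 = 16.70 K.
COP_Carnot = T_H/ΔT = 300.00/16.70 = 17.96.
Resistance heating needs Ẇ_res = Q̇_H = 113.0 hp; the reversible heat pump needs only Ẇ_hp = Q̇_H/COP = 6.290 hp.
Saving = 113.0 − 6.290 = 106.7 hp.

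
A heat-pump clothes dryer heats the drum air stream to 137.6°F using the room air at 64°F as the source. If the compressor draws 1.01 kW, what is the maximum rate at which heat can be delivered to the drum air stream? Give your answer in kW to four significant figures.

8.196 kW

In absolute terms T_C = 290.93 K and T_H = 331.82 K, so ΔT = 40.89 K.
COP_Carnot = T_H/ΔT = 331.82/40.89 = 8.115.
Q̇_max = COP_Carnot × Ẇ = 8.115 × 1.010 kW = 8.196 kW.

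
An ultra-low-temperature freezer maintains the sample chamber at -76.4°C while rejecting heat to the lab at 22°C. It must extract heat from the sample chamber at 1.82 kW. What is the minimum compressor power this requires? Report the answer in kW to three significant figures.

0.910 kW

In absolute terms T_C = 196.75 K and T_H = 295.15 K, so ΔT = 98.40 K.
COP_Carnot = T_C/ΔT = 196.75/98.40 = 1.999.
Ẇ_min = Q̇/COP_Carnot = 1.820/1.999 = 0.9102 kW.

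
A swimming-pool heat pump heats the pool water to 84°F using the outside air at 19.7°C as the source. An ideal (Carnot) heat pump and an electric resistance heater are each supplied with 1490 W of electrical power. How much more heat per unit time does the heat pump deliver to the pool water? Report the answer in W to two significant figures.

In absolute terms T_C = 292.85 K and T_H = 302.04 K, so ΔT = 9.189 K.
COP_Carnot = T_H/ΔT = 302.04/9.189 = 32.87.
The heat pump delivers Q̇_H = COP × Ẇ = 48980 W; the resistance heater delivers Ẇ = 1490 W.
Extra = (COP − 1)·Ẇ = 47490 W.

47000 W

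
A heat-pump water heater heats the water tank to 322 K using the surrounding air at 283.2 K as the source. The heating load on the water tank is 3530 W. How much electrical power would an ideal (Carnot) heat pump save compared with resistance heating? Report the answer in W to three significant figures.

3100 W

The reservoir spacing is ΔT = 322 − 283.2 = 38.80 K.
COP_Carnot = T_H/ΔT = 322.00/38.80 = 8.299.
Resistance heating needs Ẇ_res = Q̇_H = 3530 W; the reversible heat pump needs only Ẇ_hp = Q̇_H/COP = 425.4 W.
Saving = 3530 − 425.4 = 3105 W.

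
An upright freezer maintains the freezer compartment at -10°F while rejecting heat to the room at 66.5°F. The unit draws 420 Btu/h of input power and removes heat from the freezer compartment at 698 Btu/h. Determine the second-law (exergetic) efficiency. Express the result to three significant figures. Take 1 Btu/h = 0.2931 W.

COP_actual = Q̇_C/Ẇ = 698.0/420.0 = 1.662.
In absolute terms T_C = 249.82 K and T_H = 292.32 K, so ΔT = 42.50 K.
COP_Carnot = T_C/ΔT = 249.82/42.50 = 5.878.
η_II = COP_actual/COP_Carnot = 1.662/5.878 = 0.2827.

0.283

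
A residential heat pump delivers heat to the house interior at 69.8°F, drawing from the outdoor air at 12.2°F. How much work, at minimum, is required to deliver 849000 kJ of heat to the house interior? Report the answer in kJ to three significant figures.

In absolute terms T_C = 262.15 K and T_H = 294.15 K, so ΔT = 32.00 K.
The reversible limit is COP_HP = T_H/ΔT = 9.192, so W_min = Q_H/COP = Q_H·ΔT/T_H.
W_min = 849000 × 32.00/294.15 = 92360 kJ.

92400 kJ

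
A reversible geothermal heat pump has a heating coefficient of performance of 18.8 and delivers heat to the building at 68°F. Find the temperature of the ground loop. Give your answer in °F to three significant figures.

39.9 °F

COP_HP = T_H/(T_H − T_C) gives T_H − T_C = T_H/COP.
With T_H = 293.15 K, T_C = 293.15 × (1 − 1/18.8) = 277.56 K.
Converting, 277.56 K = 39.93°F.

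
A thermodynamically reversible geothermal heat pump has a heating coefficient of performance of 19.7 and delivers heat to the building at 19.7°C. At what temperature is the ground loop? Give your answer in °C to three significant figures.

4.83 °C

COP_HP = T_H/(T_H − T_C) gives T_H − T_C = T_H/COP.
With T_H = 292.85 K, T_C = 292.85 × (1 − 1/19.7) = 277.98 K.
Converting, 277.98 K = 4.83°C.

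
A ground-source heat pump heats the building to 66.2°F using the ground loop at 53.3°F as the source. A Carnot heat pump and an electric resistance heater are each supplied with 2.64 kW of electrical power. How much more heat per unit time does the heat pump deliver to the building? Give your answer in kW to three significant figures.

In absolute terms T_C = 284.98 K and T_H = 292.15 K, so ΔT = 7.167 K.
COP_Carnot = T_H/ΔT = 292.15/7.167 = 40.77.
The heat pump delivers Q̇_H = COP × Ẇ = 107.6 kW; the resistance heater delivers Ẇ = 2.640 kW.
Extra = (COP − 1)·Ẇ = 105.0 kW.

105 kW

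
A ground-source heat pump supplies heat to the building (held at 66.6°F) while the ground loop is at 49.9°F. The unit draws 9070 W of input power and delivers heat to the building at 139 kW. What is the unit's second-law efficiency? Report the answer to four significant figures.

0.4863

Converting, Q̇_H = 139.0 kW = 139000 W, so COP_actual = Q̇_H/Ẇ = 139000/9070 = 15.33.
In absolute terms T_C = 283.09 K and T_H = 292.37 K, so ΔT = 9.278 K.
COP_Carnot = T_H/ΔT = 292.37/9.278 = 31.51.
η_II = COP_actual/COP_Carnot = 15.33/31.51 = 0.4863.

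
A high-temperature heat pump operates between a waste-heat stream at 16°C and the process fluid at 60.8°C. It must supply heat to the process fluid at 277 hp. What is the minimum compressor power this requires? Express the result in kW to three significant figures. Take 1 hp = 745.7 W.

In absolute terms T_C = 289.15 K and T_H = 333.95 K, so ΔT = 44.80 K.
COP_Carnot = T_H/ΔT = 333.95/44.80 = 7.454.
Ẇ_min = Q̇/COP_Carnot = 277.0/7.454 = 37.16 hp = 27.71 kW.

27.7 kW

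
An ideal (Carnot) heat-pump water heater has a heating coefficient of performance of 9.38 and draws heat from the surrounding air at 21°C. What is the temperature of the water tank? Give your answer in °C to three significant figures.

COP_HP = T_H/(T_H − T_C) rearranges to T_H = COP·T_C/(COP − 1).
With T_C = 294.15 K, T_H = 9.38 × 294.15/8.380 = 329.25 K.
Converting, 329.25 K = 56.10°C.

56.1 °C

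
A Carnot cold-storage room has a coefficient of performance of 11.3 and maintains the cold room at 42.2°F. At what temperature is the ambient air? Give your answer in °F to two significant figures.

COP_R = T_C/(T_H − T_C) gives T_H − T_C = T_C/COP.
With T_C = 278.82 K, T_H = 278.82 × (1 + 1/11.3) = 303.49 K.
Converting, 303.49 K = 86.61°F.

87 °F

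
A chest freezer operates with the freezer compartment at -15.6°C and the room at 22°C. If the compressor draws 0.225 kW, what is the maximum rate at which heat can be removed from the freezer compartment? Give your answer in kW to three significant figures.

In absolute terms T_C = 257.55 K and T_H = 295.15 K, so ΔT = 37.60 K.
COP_Carnot = T_C/ΔT = 257.55/37.60 = 6.850.
Q̇_max = COP_Carnot × Ẇ = 6.850 × 0.2250 kW = 1.541 kW.

1.54 kW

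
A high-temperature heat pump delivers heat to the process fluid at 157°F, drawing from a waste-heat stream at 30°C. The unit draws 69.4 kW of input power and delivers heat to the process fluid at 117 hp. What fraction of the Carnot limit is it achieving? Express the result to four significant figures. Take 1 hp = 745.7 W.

0.1447

Converting, Q̇_H = 117.0 hp = 87.25 kW, so COP_actual = Q̇_H/Ẇ = 87.25/69.40 = 1.257.
In absolute terms T_C = 303.15 K and T_H = 342.59 K, so ΔT = 39.44 K.
COP_Carnot = T_H/ΔT = 342.59/39.44 = 8.685.
η_II = COP_actual/COP_Carnot = 1.257/8.685 = 0.1447.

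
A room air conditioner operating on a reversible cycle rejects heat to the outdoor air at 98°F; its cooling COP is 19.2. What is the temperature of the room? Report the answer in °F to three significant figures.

70.4 °F

For a Carnot refrigerator COP_R = T_C/(T_H − T_C), so T_C = COP·T_H/(1 + COP).
With T_H = 309.82 K, T_C = 19.2 × 309.82/20.20 = 294.48 K.
Converting, 294.48 K = 70.39°F.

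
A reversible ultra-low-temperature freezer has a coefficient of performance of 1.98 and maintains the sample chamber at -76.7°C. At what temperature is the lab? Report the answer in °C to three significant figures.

COP_R = T_C/(T_H − T_C) gives T_H − T_C = T_C/COP.
With T_C = 196.45 K, T_H = 196.45 × (1 + 1/1.98) = 295.67 K.
Converting, 295.67 K = 22.52°C.

22.5 °C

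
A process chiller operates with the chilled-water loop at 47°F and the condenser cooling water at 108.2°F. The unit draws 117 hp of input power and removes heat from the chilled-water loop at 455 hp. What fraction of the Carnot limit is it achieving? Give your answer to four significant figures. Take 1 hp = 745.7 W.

0.4697

COP_actual = Q̇_C/Ẇ = 455.0/117.0 = 3.889.
In absolute terms T_C = 281.48 K and T_H = 315.48 K, so ΔT = 34.00 K.
COP_Carnot = T_C/ΔT = 281.48/34.00 = 8.279.
η_II = COP_actual/COP_Carnot = 3.889/8.279 = 0.4697.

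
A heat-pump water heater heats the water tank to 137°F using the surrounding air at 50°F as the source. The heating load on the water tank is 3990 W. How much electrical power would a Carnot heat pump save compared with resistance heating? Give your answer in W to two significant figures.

In absolute terms T_C = 283.15 K and T_H = 331.48 K, so ΔT = 48.33 K.
COP_Carnot = T_H/ΔT = 331.48/48.33 = 6.858.
Resistance heating needs Ẇ_res = Q̇_H = 3990 W; the reversible heat pump needs only Ẇ_hp = Q̇_H/COP = 581.8 W.
Saving = 3990 − 581.8 = 3408 W.

3400 W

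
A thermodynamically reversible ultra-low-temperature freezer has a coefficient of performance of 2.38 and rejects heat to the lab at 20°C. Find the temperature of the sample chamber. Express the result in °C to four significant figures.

-66.73 °C

For a Carnot refrigerator COP_R = T_C/(T_H − T_C), so T_C = COP·T_H/(1 + COP).
With T_H = 293.15 K, T_C = 2.38 × 293.15/3.380 = 206.42 K.
Converting, 206.42 K = -66.73°C.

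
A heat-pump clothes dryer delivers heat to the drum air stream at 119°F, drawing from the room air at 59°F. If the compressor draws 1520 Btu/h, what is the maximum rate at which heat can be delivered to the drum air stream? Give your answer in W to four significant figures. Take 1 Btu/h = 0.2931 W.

4297 W

In absolute terms T_C = 288.15 K and T_H = 321.48 K, so ΔT = 33.33 K.
COP_Carnot = T_H/ΔT = 321.48/33.33 = 9.645.
Q̇_max = COP_Carnot × Ẇ = 9.645 × 1520 Btu/h = 14660 Btu/h = 4297 W.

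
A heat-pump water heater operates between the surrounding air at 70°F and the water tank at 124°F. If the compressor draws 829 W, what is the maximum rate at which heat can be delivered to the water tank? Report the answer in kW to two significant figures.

9.0 kW

In absolute terms T_C = 294.26 K and T_H = 324.26 K, so ΔT = 30.00 K.
COP_Carnot = T_H/ΔT = 324.26/30.00 = 10.81.
Q̇_max = COP_Carnot × Ẇ = 10.81 × 829.0 W = 8960 W = 8.960 kW.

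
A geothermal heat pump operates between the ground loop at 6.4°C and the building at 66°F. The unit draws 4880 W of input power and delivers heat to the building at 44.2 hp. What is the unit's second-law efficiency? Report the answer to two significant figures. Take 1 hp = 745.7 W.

0.29

Converting, Q̇_H = 44.20 hp = 32960 W, so COP_actual = Q̇_H/Ẇ = 32960/4880 = 6.754.
In absolute terms T_C = 279.55 K and T_H = 292.04 K, so ΔT = 12.49 K.
COP_Carnot = T_H/ΔT = 292.04/12.49 = 23.38.
η_II = COP_actual/COP_Carnot = 6.754/23.38 = 0.2888.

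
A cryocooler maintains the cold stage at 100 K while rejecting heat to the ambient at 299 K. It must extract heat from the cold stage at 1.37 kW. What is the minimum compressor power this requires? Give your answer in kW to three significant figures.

2.73 kW

The reservoir spacing is ΔT = 299 − 100 = 199.0 K.
COP_Carnot = T_C/ΔT = 100.00/199.0 = 0.5025.
Ẇ_min = Q̇/COP_Carnot = 1.370/0.5025 = 2.726 kW.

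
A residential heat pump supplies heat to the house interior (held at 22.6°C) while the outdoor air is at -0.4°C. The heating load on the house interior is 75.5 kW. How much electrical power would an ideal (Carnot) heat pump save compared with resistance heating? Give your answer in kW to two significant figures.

70 kW

In absolute terms T_C = 272.75 K and T_H = 295.75 K, so ΔT = 23.00 K.
COP_Carnot = T_H/ΔT = 295.75/23.00 = 12.86.
Resistance heating needs Ẇ_res = Q̇_H = 75.50 kW; the reversible heat pump needs only Ẇ_hp = Q̇_H/COP = 5.872 kW.
Saving = 75.50 − 5.872 = 69.63 kW.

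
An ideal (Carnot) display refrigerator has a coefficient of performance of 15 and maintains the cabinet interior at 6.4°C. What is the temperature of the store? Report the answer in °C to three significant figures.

25.0 °C

COP_R = T_C/(T_H − T_C) gives T_H − T_C = T_C/COP.
With T_C = 279.55 K, T_H = 279.55 × (1 + 1/15) = 298.19 K.
Converting, 298.19 K = 25.04°C.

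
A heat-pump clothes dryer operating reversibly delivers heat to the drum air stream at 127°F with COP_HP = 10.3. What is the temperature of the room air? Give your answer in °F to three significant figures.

70.0 °F

COP_HP = T_H/(T_H − T_C) gives T_H − T_C = T_H/COP.
With T_H = 325.93 K, T_C = 325.93 × (1 − 1/10.3) = 294.28 K.
Converting, 294.28 K = 70.04°F.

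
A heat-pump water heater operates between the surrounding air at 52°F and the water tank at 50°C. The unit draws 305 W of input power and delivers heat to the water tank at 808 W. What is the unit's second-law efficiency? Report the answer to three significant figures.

COP_actual = Q̇_H/Ẇ = 808.0/305.0 = 2.649.
In absolute terms T_C = 284.26 K and T_H = 323.15 K, so ΔT = 38.89 K.
COP_Carnot = T_H/ΔT = 323.15/38.89 = 8.310.
η_II = COP_actual/COP_Carnot = 2.649/8.310 = 0.3188.

0.319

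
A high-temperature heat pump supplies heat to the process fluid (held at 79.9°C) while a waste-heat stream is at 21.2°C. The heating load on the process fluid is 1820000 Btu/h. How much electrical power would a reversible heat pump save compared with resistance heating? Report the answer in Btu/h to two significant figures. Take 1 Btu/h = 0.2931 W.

1500000 Btu/h

In absolute terms T_C = 294.35 K and T_H = 353.05 K, so ΔT = 58.70 K.
COP_Carnot = T_H/ΔT = 353.05/58.70 = 6.014.
Resistance heating needs Ẇ_res = Q̇_H = 1820000 Btu/h; the reversible heat pump needs only Ẇ_hp = Q̇_H/COP = 302600 Btu/h.
Saving = 1820000 − 302600 = 1517000 Btu/h.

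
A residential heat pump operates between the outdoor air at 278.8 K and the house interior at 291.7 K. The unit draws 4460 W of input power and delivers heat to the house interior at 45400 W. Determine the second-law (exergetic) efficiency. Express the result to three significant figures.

COP_actual = Q̇_H/Ẇ = 45400/4460 = 10.18.
The reservoir spacing is ΔT = 291.7 − 278.8 = 12.90 K.
COP_Carnot = T_H/ΔT = 291.70/12.90 = 22.61.
η_II = COP_actual/COP_Carnot = 10.18/22.61 = 0.4502.

0.450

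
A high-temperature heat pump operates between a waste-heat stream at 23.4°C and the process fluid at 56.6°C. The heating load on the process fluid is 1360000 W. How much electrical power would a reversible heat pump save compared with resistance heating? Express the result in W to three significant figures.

1220000 W

In absolute terms T_C = 296.55 K and T_H = 329.75 K, so ΔT = 33.20 K.
COP_Carnot = T_H/ΔT = 329.75/33.20 = 9.932.
Resistance heating needs Ẇ_res = Q̇_H = 1360000 W; the reversible heat pump needs only Ẇ_hp = Q̇_H/COP = 136900 W.
Saving = 1360000 − 136900 = 1223000 W.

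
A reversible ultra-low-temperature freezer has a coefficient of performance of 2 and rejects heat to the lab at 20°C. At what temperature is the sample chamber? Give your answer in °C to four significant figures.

-77.72 °C

For a Carnot refrigerator COP_R = T_C/(T_H − T_C), so T_C = COP·T_H/(1 + COP).
With T_H = 293.15 K, T_C = 2 × 293.15/3.000 = 195.43 K.
Converting, 195.43 K = -77.72°C.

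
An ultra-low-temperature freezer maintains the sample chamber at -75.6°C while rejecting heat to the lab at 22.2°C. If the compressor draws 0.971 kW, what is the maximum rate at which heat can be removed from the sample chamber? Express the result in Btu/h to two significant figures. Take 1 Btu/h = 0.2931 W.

6700 Btu/h

In absolute terms T_C = 197.55 K and T_H = 295.35 K, so ΔT = 97.80 K.
COP_Carnot = T_C/ΔT = 197.55/97.80 = 2.020.
Q̇_max = COP_Carnot × Ẇ = 2.020 × 0.9710 kW = 1.961 kW = 6692 Btu/h.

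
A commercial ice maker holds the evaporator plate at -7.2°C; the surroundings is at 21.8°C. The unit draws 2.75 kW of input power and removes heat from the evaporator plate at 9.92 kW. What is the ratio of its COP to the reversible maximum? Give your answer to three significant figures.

0.393

COP_actual = Q̇_C/Ẇ = 9.920/2.750 = 3.607.
In absolute terms T_C = 265.95 K and T_H = 294.95 K, so ΔT = 29.00 K.
COP_Carnot = T_C/ΔT = 265.95/29.00 = 9.171.
η_II = COP_actual/COP_Carnot = 3.607/9.171 = 0.3933.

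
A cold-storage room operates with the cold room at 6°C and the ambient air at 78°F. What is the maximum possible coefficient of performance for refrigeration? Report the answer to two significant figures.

In absolute terms T_C = 279.15 K and T_H = 298.71 K, so ΔT = 19.56 K.
For a reversible cycle, COP_Carnot = T_C/ΔT = 279.15/19.56 = 14.27.

14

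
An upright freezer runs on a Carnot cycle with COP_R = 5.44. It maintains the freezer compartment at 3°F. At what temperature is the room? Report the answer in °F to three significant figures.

88.0 °F

COP_R = T_C/(T_H − T_C) gives T_H − T_C = T_C/COP.
With T_C = 257.04 K, T_H = 257.04 × (1 + 1/5.44) = 304.29 K.
Converting, 304.29 K = 88.05°F.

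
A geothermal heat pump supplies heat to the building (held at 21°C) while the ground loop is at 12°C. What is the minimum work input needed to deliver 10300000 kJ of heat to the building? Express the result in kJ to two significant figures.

In absolute terms T_C = 285.15 K and T_H = 294.15 K, so ΔT = 9.000 K.
The reversible limit is COP_HP = T_H/ΔT = 32.68, so W_min = Q_H/COP = Q_H·ΔT/T_H.
W_min = 10300000 × 9.000/294.15 = 315100 kJ.

320000 kJ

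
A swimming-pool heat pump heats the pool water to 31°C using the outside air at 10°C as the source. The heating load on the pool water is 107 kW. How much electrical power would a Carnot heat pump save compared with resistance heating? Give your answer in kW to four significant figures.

In absolute terms T_C = 283.15 K and T_H = 304.15 K, so ΔT = 21.00 K.
COP_Carnot = T_H/ΔT = 304.15/21.00 = 14.48.
Resistance heating needs Ẇ_res = Q̇_H = 107.0 kW; the reversible heat pump needs only Ẇ_hp = Q̇_H/COP = 7.388 kW.
Saving = 107.0 − 7.388 = 99.61 kW.

99.61 kW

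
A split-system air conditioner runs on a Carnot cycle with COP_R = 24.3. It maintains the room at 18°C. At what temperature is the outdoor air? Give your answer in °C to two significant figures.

COP_R = T_C/(T_H − T_C) gives T_H − T_C = T_C/COP.
With T_C = 291.15 K, T_H = 291.15 × (1 + 1/24.3) = 303.13 K.
Converting, 303.13 K = 29.98°C.

30 °C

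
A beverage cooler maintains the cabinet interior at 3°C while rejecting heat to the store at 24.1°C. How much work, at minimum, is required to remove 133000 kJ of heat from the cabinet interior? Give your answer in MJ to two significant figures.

In absolute terms T_C = 276.15 K and T_H = 297.25 K, so ΔT = 21.10 K.
The reversible limit is COP_R = T_C/ΔT = 13.09, so W_min = Q_C/COP = Q_C·ΔT/T_C.
W_min = 133000 × 21.10/276.15 = 10160 kJ = 10.16 MJ.

10 MJ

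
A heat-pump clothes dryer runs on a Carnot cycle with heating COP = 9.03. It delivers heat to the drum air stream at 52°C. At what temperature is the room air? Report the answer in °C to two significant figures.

COP_HP = T_H/(T_H − T_C) gives T_H − T_C = T_H/COP.
With T_H = 325.15 K, T_C = 325.15 × (1 − 1/9.03) = 289.14 K.
Converting, 289.14 K = 15.99°C.

16 °C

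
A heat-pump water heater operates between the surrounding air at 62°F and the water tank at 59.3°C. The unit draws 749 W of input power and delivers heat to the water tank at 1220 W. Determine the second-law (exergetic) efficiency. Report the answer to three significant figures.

0.209

COP_actual = Q̇_H/Ẇ = 1220/749.0 = 1.629.
In absolute terms T_C = 289.82 K and T_H = 332.45 K, so ΔT = 42.63 K.
COP_Carnot = T_H/ΔT = 332.45/42.63 = 7.798.
η_II = COP_actual/COP_Carnot = 1.629/7.798 = 0.2089.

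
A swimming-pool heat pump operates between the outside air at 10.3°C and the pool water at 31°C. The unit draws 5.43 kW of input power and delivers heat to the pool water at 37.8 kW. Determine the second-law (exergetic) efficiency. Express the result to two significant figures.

0.47

COP_actual = Q̇_H/Ẇ = 37.80/5.430 = 6.961.
In absolute terms T_C = 283.45 K and T_H = 304.15 K, so ΔT = 20.70 K.
COP_Carnot = T_H/ΔT = 304.15/20.70 = 14.69.
η_II = COP_actual/COP_Carnot = 6.961/14.69 = 0.4738.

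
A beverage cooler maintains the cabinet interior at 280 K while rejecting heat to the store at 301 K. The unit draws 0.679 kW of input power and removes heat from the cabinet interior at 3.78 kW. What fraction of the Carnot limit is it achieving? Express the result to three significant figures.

0.418

COP_actual = Q̇_C/Ẇ = 3.780/0.6790 = 5.567.
The reservoir spacing is ΔT = 301 − 280 = 21.00 K.
COP_Carnot = T_C/ΔT = 280.00/21.00 = 13.33.
η_II = COP_actual/COP_Carnot = 5.567/13.33 = 0.4175.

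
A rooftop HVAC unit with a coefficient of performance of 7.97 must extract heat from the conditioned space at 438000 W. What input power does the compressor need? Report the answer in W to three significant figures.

Ẇ = Q̇_C/COP = 438000/7.97 = 54960 W.

55000 W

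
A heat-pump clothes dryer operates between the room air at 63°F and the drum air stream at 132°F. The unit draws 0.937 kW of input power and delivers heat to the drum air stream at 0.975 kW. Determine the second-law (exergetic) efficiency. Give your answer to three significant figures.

COP_actual = Q̇_H/Ẇ = 0.9750/0.9370 = 1.041.
In absolute terms T_C = 290.37 K and T_H = 328.71 K, so ΔT = 38.33 K.
COP_Carnot = T_H/ΔT = 328.71/38.33 = 8.575.
η_II = COP_actual/COP_Carnot = 1.041/8.575 = 0.1213.

0.121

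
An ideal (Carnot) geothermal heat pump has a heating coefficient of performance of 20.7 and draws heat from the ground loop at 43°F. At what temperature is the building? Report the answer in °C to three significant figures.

COP_HP = T_H/(T_H − T_C) rearranges to T_H = COP·T_C/(COP − 1).
With T_C = 279.26 K, T_H = 20.7 × 279.26/19.70 = 293.44 K.
Converting, 293.44 K = 20.29°C.

20.3 °C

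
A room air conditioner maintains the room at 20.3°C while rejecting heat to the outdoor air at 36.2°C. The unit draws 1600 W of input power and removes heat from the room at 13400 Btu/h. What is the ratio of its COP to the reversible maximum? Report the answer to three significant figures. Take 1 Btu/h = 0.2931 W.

0.133

Converting, Q̇_C = 13400 Btu/h = 3928 W, so COP_actual = Q̇_C/Ẇ = 3928/1600 = 2.455.
In absolute terms T_C = 293.45 K and T_H = 309.35 K, so ΔT = 15.90 K.
COP_Carnot = T_C/ΔT = 293.45/15.90 = 18.46.
η_II = COP_actual/COP_Carnot = 2.455/18.46 = 0.1330.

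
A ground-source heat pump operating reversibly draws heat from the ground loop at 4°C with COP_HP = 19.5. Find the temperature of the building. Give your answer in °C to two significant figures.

COP_HP = T_H/(T_H − T_C) rearranges to T_H = COP·T_C/(COP − 1).
With T_C = 277.15 K, T_H = 19.5 × 277.15/18.50 = 292.13 K.
Converting, 292.13 K = 18.98°C.

19 °C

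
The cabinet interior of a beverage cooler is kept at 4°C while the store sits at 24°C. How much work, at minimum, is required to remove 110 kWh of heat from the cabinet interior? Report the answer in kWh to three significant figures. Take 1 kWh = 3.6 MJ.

In absolute terms T_C = 277.15 K and T_H = 297.15 K, so ΔT = 20.00 K.
The reversible limit is COP_R = T_C/ΔT = 13.86, so W_min = Q_C/COP = Q_C·ΔT/T_C.
W_min = 110.0 × 20.00/277.15 = 7.938 kWh.

7.94 kWh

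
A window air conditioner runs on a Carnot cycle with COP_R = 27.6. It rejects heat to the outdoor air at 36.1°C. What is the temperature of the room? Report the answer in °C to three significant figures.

For a Carnot refrigerator COP_R = T_C/(T_H − T_C), so T_C = COP·T_H/(1 + COP).
With T_H = 309.25 K, T_C = 27.6 × 309.25/28.60 = 298.44 K.
Converting, 298.44 K = 25.29°C.

25.3 °C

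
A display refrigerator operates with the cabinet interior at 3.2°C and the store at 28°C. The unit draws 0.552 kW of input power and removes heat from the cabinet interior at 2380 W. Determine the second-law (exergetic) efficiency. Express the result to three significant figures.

Converting, Q̇_C = 2380 W = 2.380 kW, so COP_actual = Q̇_C/Ẇ = 2.380/0.5520 = 4.312.
In absolute terms T_C = 276.35 K and T_H = 301.15 K, so ΔT = 24.80 K.
COP_Carnot = T_C/ΔT = 276.35/24.80 = 11.14.
η_II = COP_actual/COP_Carnot = 4.312/11.14 = 0.3869.

0.387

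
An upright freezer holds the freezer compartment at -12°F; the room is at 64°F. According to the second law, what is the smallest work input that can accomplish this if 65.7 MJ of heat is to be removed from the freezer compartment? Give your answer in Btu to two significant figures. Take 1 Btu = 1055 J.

11000 Btu

In absolute terms T_C = 248.71 K and T_H = 290.93 K, so ΔT = 42.22 K.
The reversible limit is COP_R = T_C/ΔT = 5.890, so W_min = Q_C/COP = Q_C·ΔT/T_C.
W_min = 65.70 × 42.22/248.71 = 11.15 MJ = 10570 Btu.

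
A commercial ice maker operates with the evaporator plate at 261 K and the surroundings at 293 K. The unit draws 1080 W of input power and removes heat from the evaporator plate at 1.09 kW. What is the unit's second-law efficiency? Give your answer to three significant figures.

0.124

Converting, Q̇_C = 1.090 kW = 1090 W, so COP_actual = Q̇_C/Ẇ = 1090/1080 = 1.009.
The reservoir spacing is ΔT = 293 − 261 = 32.00 K.
COP_Carnot = T_C/ΔT = 261.00/32.00 = 8.156.
η_II = COP_actual/COP_Carnot = 1.009/8.156 = 0.1237.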